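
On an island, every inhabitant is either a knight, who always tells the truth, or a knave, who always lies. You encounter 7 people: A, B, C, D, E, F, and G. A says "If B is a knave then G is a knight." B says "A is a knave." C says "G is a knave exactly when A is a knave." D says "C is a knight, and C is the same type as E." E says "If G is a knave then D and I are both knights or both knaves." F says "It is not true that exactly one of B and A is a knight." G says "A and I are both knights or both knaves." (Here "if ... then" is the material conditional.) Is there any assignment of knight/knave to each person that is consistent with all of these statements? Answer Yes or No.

One consistent assignment: A=knight, B=knave, C=knight, D=knight, E=knight, F=knave, G=knight.

Yes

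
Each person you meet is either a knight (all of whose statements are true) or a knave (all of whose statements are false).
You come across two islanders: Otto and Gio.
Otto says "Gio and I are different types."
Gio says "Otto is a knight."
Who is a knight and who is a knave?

Otto is a knave and Gio is a knave.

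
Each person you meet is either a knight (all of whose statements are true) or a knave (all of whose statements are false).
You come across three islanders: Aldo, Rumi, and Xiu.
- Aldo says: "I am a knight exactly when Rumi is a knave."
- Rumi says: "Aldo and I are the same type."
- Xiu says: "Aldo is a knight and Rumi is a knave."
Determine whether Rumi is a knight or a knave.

Rumi is a knave.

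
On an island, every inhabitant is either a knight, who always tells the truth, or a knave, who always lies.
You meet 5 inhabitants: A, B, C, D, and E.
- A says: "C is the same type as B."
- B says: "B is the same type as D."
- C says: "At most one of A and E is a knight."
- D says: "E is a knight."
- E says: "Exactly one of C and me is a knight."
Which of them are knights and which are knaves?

A is a knight, B is a knave, C is a knave, D is a knight, and E is a knight.

Suppose A is a knave. Then A's statement "C is the same type as B" would have to be false. Checking the 16 ways to assign the others, none is consistent with every speaker.
(For instance, with B=knave, C=knave, D=knight, E=knight, A's claim "C is the same type as B" comes out true where it would need to be false.)
So A must be a knight, making "C is the same type as B" true. Taking A=knight, B=knave, C=knave, D=knight, E=knight, each remaining statement checks out:
  B (knave): "B is the same type as D" — false. ✓
  C (knave): "at most one of A and E is a knight" — false. ✓
  D (knight): "E is a knight" — true. ✓
  E (knight): "exactly one of C and me is a knight" — true. ✓
This is the unique consistent assignment.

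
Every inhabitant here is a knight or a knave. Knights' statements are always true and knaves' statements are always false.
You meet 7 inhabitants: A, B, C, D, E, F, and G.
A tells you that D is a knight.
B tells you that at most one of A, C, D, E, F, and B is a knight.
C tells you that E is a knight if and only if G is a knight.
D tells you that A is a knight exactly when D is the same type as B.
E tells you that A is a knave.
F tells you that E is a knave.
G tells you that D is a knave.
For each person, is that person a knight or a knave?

A is a knave, B is a knave, C is a knight, D is a knave, E is a knight, F is a knave, and G is a knight.

As a knave, A's statement "D is a knight" should be false; it is.
Since B is a knave, "at most one of A, C, D, E, F, and B is a knight" needs to be false, which holds.
As a knight, C's statement "E is a knight if and only if G is a knight" should be True; it is.
D is a knave, and the claim "A is a knight exactly when D is the same type as B" is indeed false.
E (knight): "A is a knave" — True. ✓
Since F is a knave, "E is a knave" needs to be false, which holds.
Since G is a knight, "D is a knave" needs to be True, which holds.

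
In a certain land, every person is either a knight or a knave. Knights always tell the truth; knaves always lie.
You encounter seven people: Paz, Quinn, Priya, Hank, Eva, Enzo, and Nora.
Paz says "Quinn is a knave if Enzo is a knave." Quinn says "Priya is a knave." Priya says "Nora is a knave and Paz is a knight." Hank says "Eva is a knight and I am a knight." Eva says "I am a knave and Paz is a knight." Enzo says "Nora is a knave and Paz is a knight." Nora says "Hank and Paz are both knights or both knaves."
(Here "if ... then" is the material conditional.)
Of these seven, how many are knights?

2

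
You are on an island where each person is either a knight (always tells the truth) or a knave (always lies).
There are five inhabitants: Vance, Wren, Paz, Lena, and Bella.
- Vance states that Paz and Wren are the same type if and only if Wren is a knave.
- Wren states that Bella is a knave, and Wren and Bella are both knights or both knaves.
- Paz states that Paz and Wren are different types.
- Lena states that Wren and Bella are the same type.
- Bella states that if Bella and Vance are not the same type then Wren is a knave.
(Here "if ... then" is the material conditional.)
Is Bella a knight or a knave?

Bella is a knight.

Consistent assignments: {Vance=knight, Wren=knave, Paz=knave, Lena=knave, Bella=knight}; {Vance=knave, Wren=knave, Paz=knight, Lena=knave, Bella=knight}
In every consistent assignment, Bella is a knight.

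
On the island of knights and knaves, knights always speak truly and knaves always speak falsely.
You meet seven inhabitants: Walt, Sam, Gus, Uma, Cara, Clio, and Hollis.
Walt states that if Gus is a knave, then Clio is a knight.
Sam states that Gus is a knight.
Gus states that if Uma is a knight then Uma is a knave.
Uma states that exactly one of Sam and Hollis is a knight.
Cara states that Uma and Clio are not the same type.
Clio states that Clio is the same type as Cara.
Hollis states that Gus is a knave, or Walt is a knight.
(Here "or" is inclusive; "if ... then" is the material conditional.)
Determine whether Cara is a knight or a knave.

Cara is a knight.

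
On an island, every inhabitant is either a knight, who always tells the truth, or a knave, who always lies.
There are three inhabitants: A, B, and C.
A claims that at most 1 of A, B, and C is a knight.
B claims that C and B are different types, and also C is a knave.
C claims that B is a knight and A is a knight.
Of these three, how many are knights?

1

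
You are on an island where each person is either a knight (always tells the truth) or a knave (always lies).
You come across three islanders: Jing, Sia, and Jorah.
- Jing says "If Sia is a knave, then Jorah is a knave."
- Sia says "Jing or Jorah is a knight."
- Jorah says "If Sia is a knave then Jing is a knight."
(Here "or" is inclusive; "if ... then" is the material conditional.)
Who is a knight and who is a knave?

Jing is a knight, Sia is a knight, and Jorah is a knight.

Jing is a knight, so "if Sia is a knave, then Jorah is a knave" must be True — and it is.
Sia is a knight, so "Jing or Jorah is a knight" must be True — and it is.
Since Jorah is a knight, "if Sia is a knave then Jing is a knight" needs to be True, which holds.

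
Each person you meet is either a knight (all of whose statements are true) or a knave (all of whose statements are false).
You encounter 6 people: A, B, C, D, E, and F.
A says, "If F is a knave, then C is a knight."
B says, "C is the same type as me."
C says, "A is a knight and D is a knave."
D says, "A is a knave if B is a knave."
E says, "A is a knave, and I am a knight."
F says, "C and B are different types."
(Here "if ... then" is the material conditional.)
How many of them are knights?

3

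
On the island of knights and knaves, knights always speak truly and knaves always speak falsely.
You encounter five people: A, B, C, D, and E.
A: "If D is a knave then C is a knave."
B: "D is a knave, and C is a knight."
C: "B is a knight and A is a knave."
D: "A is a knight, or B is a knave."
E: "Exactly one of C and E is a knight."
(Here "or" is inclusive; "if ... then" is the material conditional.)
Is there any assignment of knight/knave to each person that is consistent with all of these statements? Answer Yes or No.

Yes

One consistent assignment: A=knight, B=knave, C=knave, D=knight, E=knight.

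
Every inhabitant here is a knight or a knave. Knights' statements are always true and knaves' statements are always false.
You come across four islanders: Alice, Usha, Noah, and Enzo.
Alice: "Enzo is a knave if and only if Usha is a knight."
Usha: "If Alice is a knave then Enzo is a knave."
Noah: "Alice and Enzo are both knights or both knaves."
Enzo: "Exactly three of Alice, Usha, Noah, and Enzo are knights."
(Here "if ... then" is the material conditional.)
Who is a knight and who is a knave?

Alice is a knight, so "Enzo is a knave if and only if Usha is a knight" must be true — and it is.
Usha is a knight, so "if Alice is a knave then Enzo is a knave" must be true — and it is.
Noah is a knave, so "Alice and Enzo are both knights or both knaves" must be false — and it is.
Enzo is a knave, so "exactly three of Alice, Usha, Noah, and Enzo are knights" must be false — and it is.

Alice is a knight, Usha is a knight, Noah is a knave, and Enzo is a knave.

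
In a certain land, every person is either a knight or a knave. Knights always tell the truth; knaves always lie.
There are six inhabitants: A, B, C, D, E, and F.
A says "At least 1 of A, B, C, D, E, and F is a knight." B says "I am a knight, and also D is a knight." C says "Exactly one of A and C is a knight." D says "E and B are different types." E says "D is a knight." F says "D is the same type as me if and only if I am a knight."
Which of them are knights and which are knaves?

Knights: none. Knaves: A, B, C, D, E, and F.

Since A is a knave, "at least 1 of A, B, C, D, E, and F is a knight" needs to be False, which holds.
B (knave): "I am a knight, and also D is a knight" — False. ✓
As a knave, C's statement "exactly one of A and C is a knight" should be False; it is.
D is a knave; "E and B are different types" is False, as required.
E is a knave, so "D is a knight" must be False — and it is.
F is a knave; "D is the same type as me if and only if I am a knight" is False, as required.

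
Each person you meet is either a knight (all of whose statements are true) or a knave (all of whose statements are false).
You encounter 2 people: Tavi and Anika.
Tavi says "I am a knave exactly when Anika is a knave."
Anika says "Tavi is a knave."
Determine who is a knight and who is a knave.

Tavi is a knave and Anika is a knight.

Tavi is a knave, so "I am a knave exactly when Anika is a knave" must be False — and it is.
Since Anika is a knight, "Tavi is a knave" needs to be True, which holds.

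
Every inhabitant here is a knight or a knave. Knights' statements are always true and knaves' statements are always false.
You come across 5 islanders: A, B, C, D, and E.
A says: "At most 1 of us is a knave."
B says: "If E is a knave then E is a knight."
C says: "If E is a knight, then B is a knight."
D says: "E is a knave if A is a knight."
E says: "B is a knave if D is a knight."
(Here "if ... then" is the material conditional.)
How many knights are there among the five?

4

The unique consistent assignment is A=knight, B=knight, C=knight, D=knave, E=knight.
That has 4 knights.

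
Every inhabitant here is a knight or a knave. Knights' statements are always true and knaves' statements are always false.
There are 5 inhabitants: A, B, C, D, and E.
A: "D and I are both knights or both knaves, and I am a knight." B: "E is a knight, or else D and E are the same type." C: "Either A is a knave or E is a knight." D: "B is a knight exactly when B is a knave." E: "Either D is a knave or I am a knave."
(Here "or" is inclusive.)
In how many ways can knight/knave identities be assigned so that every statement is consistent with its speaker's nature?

1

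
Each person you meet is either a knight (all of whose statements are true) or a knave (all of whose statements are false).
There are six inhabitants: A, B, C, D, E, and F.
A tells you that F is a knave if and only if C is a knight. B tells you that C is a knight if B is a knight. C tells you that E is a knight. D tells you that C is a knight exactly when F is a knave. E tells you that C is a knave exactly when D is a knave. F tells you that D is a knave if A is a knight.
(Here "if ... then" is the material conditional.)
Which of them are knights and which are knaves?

Knights: A, B, C, D, and E. Knaves: F.

A is a knight, and the claim "F is a knave if and only if C is a knight" is indeed True.
B (knight): "C is a knight if B is a knight" — True. ✓
C is a knight, and the claim "E is a knight" is indeed True.
D is a knight, and the claim "C is a knight exactly when F is a knave" is indeed True.
E is a knight, so "C is a knave exactly when D is a knave" must be True — and it is.
F is a knave, and the claim "D is a knave if A is a knight" is indeed False.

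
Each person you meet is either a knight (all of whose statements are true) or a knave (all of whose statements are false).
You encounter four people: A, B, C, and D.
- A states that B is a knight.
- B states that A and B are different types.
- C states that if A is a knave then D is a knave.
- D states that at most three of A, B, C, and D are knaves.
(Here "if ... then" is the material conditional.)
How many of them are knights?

1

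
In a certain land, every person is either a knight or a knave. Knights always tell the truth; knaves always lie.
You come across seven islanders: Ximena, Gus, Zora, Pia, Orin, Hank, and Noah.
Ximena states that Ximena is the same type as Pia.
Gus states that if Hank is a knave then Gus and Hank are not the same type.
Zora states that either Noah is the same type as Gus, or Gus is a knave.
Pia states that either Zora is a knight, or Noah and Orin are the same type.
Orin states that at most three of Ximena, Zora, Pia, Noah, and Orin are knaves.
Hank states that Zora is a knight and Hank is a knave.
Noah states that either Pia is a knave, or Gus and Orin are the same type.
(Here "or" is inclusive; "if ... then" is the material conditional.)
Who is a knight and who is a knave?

Knights: Gus and Pia. Knaves: Ximena, Zora, Orin, Hank, and Noah.

Since Ximena is a knave, "Ximena is the same type as Pia" needs to be false, which holds.
As a knight, Gus's statement "if Hank is a knave then Gus and Hank are not the same type" should be true; it is.
Zora (knave): "either Noah is the same type as Gus, or Gus is a knave" — false. ✓
As a knight, Pia's statement "either Zora is a knight, or Noah and Orin are the same type" should be true; it is.
Orin is a knave; "at most three of Ximena, Zora, Pia, Noah, and Orin are knaves" is false, as required.
Since Hank is a knave, "Zora is a knight and Hank is a knave" needs to be false, which holds.
Noah is a knave, and the claim "either Pia is a knave, or Gus and Orin are the same type" is indeed false.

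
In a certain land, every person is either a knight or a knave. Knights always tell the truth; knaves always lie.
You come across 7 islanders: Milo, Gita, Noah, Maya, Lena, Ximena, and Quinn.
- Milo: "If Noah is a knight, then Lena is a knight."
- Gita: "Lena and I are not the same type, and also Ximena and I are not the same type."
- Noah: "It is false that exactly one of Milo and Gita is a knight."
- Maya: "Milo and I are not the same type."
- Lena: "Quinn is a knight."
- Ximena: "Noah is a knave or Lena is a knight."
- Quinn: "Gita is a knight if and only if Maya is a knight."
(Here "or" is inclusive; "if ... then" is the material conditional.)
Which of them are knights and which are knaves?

Knights: Noah and Maya. Knaves: Milo, Gita, Lena, Ximena, and Quinn.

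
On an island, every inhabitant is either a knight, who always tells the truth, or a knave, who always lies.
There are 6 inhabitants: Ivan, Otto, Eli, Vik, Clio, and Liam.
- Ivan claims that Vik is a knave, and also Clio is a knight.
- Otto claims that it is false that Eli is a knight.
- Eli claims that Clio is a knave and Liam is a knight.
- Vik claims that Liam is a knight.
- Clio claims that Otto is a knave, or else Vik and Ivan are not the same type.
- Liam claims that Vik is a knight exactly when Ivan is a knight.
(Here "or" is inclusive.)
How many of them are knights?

3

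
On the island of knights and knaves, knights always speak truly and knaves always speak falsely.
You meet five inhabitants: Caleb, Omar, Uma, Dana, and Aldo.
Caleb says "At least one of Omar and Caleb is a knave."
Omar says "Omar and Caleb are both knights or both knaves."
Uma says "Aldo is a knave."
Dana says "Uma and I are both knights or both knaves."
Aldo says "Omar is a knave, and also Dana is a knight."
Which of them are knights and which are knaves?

Knights: Caleb and Uma. Knaves: Omar, Dana, and Aldo.

Caleb is a knight; "at least one of Omar and Caleb is a knave" is True, as required.
Omar is a knave, so "Omar and Caleb are both knights or both knaves" must be false — and it is.
Uma is a knight, so "Aldo is a knave" must be True — and it is.
Dana (knave): "Uma and I are both knights or both knaves" — false. ✓
Aldo is a knave, so "Omar is a knave, and also Dana is a knight" must be false — and it is.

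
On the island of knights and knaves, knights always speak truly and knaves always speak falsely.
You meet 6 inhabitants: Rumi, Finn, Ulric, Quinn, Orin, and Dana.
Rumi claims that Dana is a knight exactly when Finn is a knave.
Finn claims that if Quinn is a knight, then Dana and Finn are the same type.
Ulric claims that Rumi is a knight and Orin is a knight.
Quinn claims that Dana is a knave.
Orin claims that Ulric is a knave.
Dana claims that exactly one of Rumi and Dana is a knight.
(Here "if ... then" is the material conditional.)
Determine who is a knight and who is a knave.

Rumi is a knave, and the claim "Dana is a knight exactly when Finn is a knave" is indeed false.
Finn (knight): "if Quinn is a knight, then Dana and Finn are the same type" — true. ✓
Ulric (knave): "Rumi is a knight and Orin is a knight" — false. ✓
Since Quinn is a knave, "Dana is a knave" needs to be false, which holds.
Orin is a knight; "Ulric is a knave" is true, as required.
Dana is a knight; "exactly one of Rumi and Dana is a knight" is true, as required.

Knights: Finn, Orin, and Dana. Knaves: Rumi, Ulric, and Quinn.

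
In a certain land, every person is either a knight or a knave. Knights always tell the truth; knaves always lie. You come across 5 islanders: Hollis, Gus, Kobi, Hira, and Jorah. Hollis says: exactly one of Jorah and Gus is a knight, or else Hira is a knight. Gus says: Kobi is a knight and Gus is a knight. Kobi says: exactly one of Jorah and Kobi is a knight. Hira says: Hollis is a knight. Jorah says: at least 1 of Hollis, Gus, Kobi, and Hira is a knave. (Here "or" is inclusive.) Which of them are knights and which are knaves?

Hollis is a knight, Gus is a knight, Kobi is a knight, Hira is a knight, and Jorah is a knave.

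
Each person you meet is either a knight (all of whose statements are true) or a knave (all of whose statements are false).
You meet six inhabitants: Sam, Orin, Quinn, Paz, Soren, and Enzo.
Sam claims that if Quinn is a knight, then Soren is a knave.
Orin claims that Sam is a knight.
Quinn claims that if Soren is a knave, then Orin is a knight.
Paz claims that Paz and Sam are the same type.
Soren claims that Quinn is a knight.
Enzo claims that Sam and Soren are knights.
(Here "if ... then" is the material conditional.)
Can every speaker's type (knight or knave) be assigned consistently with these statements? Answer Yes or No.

No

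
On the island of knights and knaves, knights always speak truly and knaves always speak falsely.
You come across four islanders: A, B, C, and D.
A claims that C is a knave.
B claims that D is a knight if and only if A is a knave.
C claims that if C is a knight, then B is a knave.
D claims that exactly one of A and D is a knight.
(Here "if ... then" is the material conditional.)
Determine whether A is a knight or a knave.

A is a knave.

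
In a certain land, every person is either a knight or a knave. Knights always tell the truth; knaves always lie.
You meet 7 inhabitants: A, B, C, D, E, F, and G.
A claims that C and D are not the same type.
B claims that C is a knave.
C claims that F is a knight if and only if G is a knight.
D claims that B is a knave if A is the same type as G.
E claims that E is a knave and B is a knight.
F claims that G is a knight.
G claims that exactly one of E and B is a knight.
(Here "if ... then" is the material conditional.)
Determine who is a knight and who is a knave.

A is a knave, B is a knave, C is a knight, D is a knight, E is a knave, F is a knave, and G is a knave.

A is a knave, so "C and D are not the same type" must be False — and it is.
B is a knave, and the claim "C is a knave" is indeed False.
C is a knight; "F is a knight if and only if G is a knight" is True, as required.
Since D is a knight, "B is a knave if A is the same type as G" needs to be True, which holds.
Since E is a knave, "E is a knave and B is a knight" needs to be False, which holds.
F is a knave, and the claim "G is a knight" is indeed False.
Since G is a knave, "exactly one of E and B is a knight" needs to be False, which holds.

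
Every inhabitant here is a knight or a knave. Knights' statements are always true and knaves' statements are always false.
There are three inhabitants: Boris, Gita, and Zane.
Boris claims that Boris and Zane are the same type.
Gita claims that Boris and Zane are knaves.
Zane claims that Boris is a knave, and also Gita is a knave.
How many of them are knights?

1

The unique consistent assignment is Boris=knave, Gita=knave, Zane=knight.
That has 1 knight.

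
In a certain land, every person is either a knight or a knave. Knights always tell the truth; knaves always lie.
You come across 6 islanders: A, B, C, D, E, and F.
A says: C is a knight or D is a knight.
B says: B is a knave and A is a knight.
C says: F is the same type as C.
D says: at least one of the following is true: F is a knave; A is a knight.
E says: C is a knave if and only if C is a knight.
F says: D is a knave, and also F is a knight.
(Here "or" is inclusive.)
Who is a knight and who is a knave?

Knights: F. Knaves: A, B, C, D, and E.

A is a knave, so "C is a knight or D is a knight" must be false — and it is.
Since B is a knave, "B is a knave and A is a knight" needs to be false, which holds.
C (knave): "F is the same type as C" — false. ✓
As a knave, D's statement "at least one of the following is true: F is a knave; A is a knight" should be false; it is.
As a knave, E's statement "C is a knave if and only if C is a knight" should be false; it is.
F is a knight, and the claim "D is a knave, and also F is a knight" is indeed true.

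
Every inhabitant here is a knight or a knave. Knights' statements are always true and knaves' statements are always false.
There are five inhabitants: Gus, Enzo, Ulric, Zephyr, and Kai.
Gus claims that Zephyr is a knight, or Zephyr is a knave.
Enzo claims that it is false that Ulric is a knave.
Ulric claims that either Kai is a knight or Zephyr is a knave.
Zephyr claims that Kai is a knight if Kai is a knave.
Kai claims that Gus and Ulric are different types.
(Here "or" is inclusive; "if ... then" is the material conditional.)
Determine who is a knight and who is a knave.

Gus is a knight, so "Zephyr is a knight, or Zephyr is a knave" must be True — and it is.
Since Enzo is a knight, "it is false that Ulric is a knave" needs to be True, which holds.
Ulric is a knight, and the claim "either Kai is a knight or Zephyr is a knave" is indeed True.
Zephyr is a knave; "Kai is a knight if Kai is a knave" is false, as required.
As a knave, Kai's statement "Gus and Ulric are different types" should be false; it is.

Gus is a knight, Enzo is a knight, Ulric is a knight, Zephyr is a knave, and Kai is a knave.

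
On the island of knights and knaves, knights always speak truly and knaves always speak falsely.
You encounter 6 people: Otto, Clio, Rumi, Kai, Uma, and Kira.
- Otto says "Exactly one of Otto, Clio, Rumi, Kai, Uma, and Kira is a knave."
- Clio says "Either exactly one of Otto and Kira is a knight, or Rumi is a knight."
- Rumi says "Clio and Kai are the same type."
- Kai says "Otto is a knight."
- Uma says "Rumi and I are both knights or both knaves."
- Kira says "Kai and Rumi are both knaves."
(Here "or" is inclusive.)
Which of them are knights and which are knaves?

Otto is a knight, Clio is a knight, Rumi is a knight, Kai is a knight, Uma is a knight, and Kira is a knave.

Otto is a knight, and the claim "exactly one of Otto, Clio, Rumi, Kai, Uma, and Kira is a knave" is indeed true.
Clio is a knight, so "either exactly one of Otto and Kira is a knight, or Rumi is a knight" must be true — and it is.
Rumi is a knight, and the claim "Clio and Kai are the same type" is indeed true.
Kai is a knight; "Otto is a knight" is true, as required.
As a knight, Uma's statement "Rumi and I are both knights or both knaves" should be true; it is.
As a knave, Kira's statement "Kai and Rumi are both knaves" should be False; it is.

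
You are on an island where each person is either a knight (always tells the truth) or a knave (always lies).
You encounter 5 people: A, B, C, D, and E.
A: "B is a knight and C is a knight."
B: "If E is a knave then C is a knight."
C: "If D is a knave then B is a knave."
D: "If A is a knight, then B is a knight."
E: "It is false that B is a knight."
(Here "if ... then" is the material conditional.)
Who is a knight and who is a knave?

A is a knight, and the claim "B is a knight and C is a knight" is indeed True.
B is a knight, so "if E is a knave then C is a knight" must be True — and it is.
C is a knight, and the claim "if D is a knave then B is a knave" is indeed True.
D (knight): "if A is a knight, then B is a knight" — True. ✓
E (knave): "it is false that B is a knight" — false. ✓

A is a knight, B is a knight, C is a knight, D is a knight, and E is a knave.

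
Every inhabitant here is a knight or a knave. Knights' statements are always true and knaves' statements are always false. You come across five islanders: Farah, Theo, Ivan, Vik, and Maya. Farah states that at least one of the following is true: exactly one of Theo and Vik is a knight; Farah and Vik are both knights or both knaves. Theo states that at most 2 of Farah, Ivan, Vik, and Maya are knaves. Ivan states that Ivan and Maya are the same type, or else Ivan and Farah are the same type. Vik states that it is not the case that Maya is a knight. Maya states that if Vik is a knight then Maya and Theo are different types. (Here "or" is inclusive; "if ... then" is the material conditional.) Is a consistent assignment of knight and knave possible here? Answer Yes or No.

Yes

One consistent assignment: Farah=knight, Theo=knight, Ivan=knight, Vik=knave, Maya=knight.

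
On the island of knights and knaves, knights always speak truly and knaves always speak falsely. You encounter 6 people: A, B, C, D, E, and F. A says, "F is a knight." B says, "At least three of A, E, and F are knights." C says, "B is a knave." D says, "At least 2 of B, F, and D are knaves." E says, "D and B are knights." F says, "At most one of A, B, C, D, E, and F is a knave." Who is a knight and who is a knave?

A is a knave; "F is a knight" is false, as required.
B is a knave, so "at least three of A, E, and F are knights" must be false — and it is.
C is a knight, so "B is a knave" must be True — and it is.
As a knight, D's statement "at least 2 of B, F, and D are knaves" should be True; it is.
E is a knave, and the claim "D and B are knights" is indeed false.
F is a knave; "at most one of A, B, C, D, E, and F is a knave" is false, as required.

A is a knave, B is a knave, C is a knight, D is a knight, E is a knave, and F is a knave.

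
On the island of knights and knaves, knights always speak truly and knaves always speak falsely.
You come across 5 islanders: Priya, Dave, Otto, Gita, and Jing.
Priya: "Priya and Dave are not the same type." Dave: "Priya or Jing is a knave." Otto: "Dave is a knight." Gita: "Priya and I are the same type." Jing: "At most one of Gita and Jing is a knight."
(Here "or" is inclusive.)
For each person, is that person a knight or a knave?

Priya is a knight, Dave is a knave, Otto is a knave, Gita is a knave, and Jing is a knight.

Priya (knight): "Priya and Dave are not the same type" — True. ✓
As a knave, Dave's statement "Priya or Jing is a knave" should be False; it is.
Otto (knave): "Dave is a knight" — False. ✓
Gita is a knave, so "Priya and I are the same type" must be False — and it is.
Since Jing is a knight, "at most one of Gita and Jing is a knight" needs to be True, which holds.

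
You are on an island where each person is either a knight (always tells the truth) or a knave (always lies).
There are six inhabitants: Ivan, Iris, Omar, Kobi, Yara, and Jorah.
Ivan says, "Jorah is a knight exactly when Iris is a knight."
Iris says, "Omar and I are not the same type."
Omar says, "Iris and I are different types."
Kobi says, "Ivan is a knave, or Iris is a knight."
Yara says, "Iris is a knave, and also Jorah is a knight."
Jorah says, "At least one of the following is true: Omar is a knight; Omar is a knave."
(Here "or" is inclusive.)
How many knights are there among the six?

3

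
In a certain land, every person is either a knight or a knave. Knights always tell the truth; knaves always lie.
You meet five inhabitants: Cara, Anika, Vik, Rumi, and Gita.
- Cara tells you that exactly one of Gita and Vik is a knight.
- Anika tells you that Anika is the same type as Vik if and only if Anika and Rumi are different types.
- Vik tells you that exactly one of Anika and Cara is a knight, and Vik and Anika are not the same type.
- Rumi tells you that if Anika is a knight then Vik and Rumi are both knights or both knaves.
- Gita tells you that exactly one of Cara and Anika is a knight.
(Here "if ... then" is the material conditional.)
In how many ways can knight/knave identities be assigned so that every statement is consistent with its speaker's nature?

0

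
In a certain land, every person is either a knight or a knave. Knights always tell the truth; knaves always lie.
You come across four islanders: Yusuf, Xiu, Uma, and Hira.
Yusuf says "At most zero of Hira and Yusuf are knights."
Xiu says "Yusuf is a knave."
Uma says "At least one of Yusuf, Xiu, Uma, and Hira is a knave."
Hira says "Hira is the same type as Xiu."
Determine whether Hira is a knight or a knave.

Hira is a knight.

Consistent assignments: {Yusuf=knave, Xiu=knight, Uma=knight, Hira=knight}
In every consistent assignment, Hira is a knight.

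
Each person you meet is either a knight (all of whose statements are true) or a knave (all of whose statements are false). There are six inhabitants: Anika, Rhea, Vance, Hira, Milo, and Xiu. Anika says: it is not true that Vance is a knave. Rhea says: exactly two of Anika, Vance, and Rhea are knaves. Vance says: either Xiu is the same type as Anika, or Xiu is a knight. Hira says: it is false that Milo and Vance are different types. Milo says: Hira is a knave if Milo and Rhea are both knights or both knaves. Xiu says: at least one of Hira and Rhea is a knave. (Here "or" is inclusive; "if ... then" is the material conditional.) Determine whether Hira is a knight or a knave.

Hira is a knight.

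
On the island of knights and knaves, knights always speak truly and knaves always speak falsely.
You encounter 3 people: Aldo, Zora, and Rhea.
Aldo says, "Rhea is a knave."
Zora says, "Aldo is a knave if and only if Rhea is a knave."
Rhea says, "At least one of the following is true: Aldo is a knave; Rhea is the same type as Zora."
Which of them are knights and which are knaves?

Suppose Aldo is a knight. Then Aldo's statement "Rhea is a knave" would have to be true. Checking the 4 ways to assign the others, none is consistent with every speaker.
(For instance, with Zora=knave, Rhea=knight, Aldo's claim "Rhea is a knave" comes out false where it would need to be true.)
So Aldo must be a knave, making "Rhea is a knave" false. Taking Aldo=knave, Zora=knave, Rhea=knight, each remaining statement checks out:
  Zora (knave): "Aldo is a knave if and only if Rhea is a knave" — false. ✓
  Rhea (knight): "at least one of the following is true: Aldo is a knave; Rhea is the same type as Zora" — true. ✓
This is the unique consistent assignment.

Knights: Rhea. Knaves: Aldo and Zora.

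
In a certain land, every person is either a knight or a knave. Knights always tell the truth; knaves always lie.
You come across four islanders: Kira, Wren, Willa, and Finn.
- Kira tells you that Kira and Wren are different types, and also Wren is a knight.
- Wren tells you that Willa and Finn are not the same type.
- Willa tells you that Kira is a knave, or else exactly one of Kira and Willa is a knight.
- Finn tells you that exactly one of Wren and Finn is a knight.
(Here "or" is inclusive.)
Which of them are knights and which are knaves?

Kira is a knave, so "Kira and Wren are different types, and also Wren is a knight" must be False — and it is.
Wren is a knave, so "Willa and Finn are not the same type" must be False — and it is.
Willa (knight): "Kira is a knave, or else exactly one of Kira and Willa is a knight" — True. ✓
Finn is a knight; "exactly one of Wren and Finn is a knight" is True, as required.

Kira is a knave, Wren is a knave, Willa is a knight, and Finn is a knight.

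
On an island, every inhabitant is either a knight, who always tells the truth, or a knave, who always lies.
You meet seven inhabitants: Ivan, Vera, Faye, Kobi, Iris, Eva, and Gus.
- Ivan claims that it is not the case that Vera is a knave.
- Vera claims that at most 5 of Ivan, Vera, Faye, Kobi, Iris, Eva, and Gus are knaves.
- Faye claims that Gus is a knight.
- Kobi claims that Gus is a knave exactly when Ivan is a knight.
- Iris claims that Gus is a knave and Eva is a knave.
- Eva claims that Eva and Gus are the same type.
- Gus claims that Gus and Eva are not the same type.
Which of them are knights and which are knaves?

Ivan is a knight, Vera is a knight, Faye is a knight, Kobi is a knave, Iris is a knave, Eva is a knave, and Gus is a knight.

Ivan (knight): "it is not the case that Vera is a knave" — true. ✓
Vera is a knight, and the claim "at most 5 of Ivan, Vera, Faye, Kobi, Iris, Eva, and Gus are knaves" is indeed true.
Faye is a knight, so "Gus is a knight" must be true — and it is.
Since Kobi is a knave, "Gus is a knave exactly when Ivan is a knight" needs to be false, which holds.
As a knave, Iris's statement "Gus is a knave and Eva is a knave" should be false; it is.
Eva (knave): "Eva and Gus are the same type" — false. ✓
Gus (knight): "Gus and Eva are not the same type" — true. ✓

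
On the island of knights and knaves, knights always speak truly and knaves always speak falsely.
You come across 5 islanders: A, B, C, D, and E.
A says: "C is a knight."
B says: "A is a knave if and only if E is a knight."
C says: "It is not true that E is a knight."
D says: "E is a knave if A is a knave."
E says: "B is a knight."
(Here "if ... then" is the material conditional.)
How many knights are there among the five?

2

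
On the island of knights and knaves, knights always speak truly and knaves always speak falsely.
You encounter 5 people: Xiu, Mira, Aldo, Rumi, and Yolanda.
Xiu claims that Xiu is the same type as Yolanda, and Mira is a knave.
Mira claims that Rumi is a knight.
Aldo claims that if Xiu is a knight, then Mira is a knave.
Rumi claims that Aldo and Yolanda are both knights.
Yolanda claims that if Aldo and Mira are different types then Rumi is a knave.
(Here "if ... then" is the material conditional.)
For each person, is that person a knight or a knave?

Xiu is a knave, Mira is a knight, Aldo is a knight, Rumi is a knight, and Yolanda is a knight.

Suppose Xiu is a knight. Then Xiu's statement "Xiu is the same type as Yolanda, and Mira is a knave" would have to be true. Checking the 16 ways to assign the others, none is consistent with every speaker.
(For instance, with Mira=knight, Aldo=knight, Rumi=knight, Yolanda=knight, Xiu's claim "Xiu is the same type as Yolanda, and Mira is a knave" comes out false where it would need to be true.)
So Xiu must be a knave, making "Xiu is the same type as Yolanda, and Mira is a knave" false. Taking Xiu=knave, Mira=knight, Aldo=knight, Rumi=knight, Yolanda=knight, each remaining statement checks out:
  Mira (knight): "Rumi is a knight" — true. ✓
  Aldo (knight): "if Xiu is a knight, then Mira is a knave" — true. ✓
  Rumi (knight): "Aldo and Yolanda are both knights" — true. ✓
  Yolanda (knight): "if Aldo and Mira are different types then Rumi is a knave" — true. ✓
This is the unique consistent assignment.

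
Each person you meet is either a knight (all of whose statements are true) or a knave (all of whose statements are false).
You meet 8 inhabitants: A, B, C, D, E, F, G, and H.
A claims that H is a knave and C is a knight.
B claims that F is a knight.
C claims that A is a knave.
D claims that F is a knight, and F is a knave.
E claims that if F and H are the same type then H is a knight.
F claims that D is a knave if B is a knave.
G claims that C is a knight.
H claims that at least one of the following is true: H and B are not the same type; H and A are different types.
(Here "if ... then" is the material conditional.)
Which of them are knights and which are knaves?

A is a knave, and the claim "H is a knave and C is a knight" is indeed False.
Since B is a knight, "F is a knight" needs to be True, which holds.
C is a knight, and the claim "A is a knave" is indeed True.
D is a knave, and the claim "F is a knight, and F is a knave" is indeed False.
Since E is a knight, "if F and H are the same type then H is a knight" needs to be True, which holds.
F is a knight, so "D is a knave if B is a knave" must be True — and it is.
G (knight): "C is a knight" — True. ✓
H is a knight, and the claim "at least one of the following is true: H and B are not the same type; H and A are different types" is indeed True.

A is a knave, B is a knight, C is a knight, D is a knave, E is a knight, F is a knight, G is a knight, and H is a knight.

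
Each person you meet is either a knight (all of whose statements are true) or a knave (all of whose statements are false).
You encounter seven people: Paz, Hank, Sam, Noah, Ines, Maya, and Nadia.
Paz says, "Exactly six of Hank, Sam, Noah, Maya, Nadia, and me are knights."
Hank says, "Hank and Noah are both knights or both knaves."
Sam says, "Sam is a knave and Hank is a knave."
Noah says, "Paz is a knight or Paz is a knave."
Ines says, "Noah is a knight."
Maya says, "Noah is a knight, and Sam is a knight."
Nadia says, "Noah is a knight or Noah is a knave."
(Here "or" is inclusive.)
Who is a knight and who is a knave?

Knights: Hank, Noah, Ines, and Nadia. Knaves: Paz, Sam, and Maya.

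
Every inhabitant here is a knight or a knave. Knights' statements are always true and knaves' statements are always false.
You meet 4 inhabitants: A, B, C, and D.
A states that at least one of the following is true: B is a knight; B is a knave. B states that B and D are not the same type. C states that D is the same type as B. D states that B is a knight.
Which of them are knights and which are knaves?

Knights: A and C. Knaves: B and D.

Suppose A is a knave. Then A's statement "at least one of the following is true: B is a knight; B is a knave" would have to be false. Checking the 8 ways to assign the others, none is consistent with every speaker.
(For instance, with B=knave, C=knight, D=knave, A's claim "at least one of the following is true: B is a knight; B is a knave" comes out true where it would need to be false.)
So A must be a knight, making "at least one of the following is true: B is a knight; B is a knave" true. Taking A=knight, B=knave, C=knight, D=knave, each remaining statement checks out:
  B (knave): "B and D are not the same type" — false. ✓
  C (knight): "D is the same type as B" — true. ✓
  D (knave): "B is a knight" — false. ✓
This is the unique consistent assignment.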